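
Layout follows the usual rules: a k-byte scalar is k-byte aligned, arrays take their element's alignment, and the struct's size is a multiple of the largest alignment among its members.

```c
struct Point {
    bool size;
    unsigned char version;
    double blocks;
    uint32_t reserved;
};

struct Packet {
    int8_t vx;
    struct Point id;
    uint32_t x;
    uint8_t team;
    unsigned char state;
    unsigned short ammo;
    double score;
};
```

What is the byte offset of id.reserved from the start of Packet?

Point: size at 0 (size 1, align 1) → ends 1; version at 1 (size 1, align 1) → ends 2; pad 6 to align 8 for blocks; blocks at 8 (size 8, align 8) → ends 16; reserved at 16 (size 4, align 4) → ends 20; tail pad 4 to reach multiple of 8; total 24 bytes, alignment 8
vx at 0 (size 1, align 1) → ends 1
pad 7 to align 8 for id
id at 8 (size 24, align 8) → ends 32
within Point: reserved at 16
8 + 16 = 24

24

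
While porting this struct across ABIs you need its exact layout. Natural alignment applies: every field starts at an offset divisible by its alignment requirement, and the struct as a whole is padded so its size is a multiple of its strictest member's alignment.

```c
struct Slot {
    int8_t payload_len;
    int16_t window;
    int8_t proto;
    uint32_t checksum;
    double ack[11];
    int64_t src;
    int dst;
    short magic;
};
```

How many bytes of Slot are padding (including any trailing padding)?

10

0..1  payload_len  (1B, 1-aligned)
1..2  -- padding (1B)
2..4  window  (2B, 2-aligned)
4..5  proto  (1B, 1-aligned)
5..8  -- padding (3B)
8..12  checksum  (4B, 4-aligned)
12..16  -- padding (4B)
16..104  ack  (88B, 8-aligned)
104..112  src  (8B, 8-aligned)
112..116  dst  (4B, 4-aligned)
116..118  magic  (2B, 2-aligned)
118..120  -- tail padding (2B)
sizeof = 120, alignof = 8
data bytes 110, size 120 → padding 10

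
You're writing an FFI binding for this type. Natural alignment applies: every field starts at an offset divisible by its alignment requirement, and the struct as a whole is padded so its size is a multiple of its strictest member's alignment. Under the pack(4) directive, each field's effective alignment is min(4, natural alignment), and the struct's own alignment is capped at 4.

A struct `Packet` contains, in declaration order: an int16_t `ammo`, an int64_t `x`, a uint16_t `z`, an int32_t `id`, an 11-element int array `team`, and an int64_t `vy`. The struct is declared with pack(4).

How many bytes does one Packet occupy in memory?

72

0..2  ammo  (2B, 2-aligned)
2..4  -- padding (2B)
4..12  x  (8B, 4-aligned)
12..14  z  (2B, 2-aligned)
14..16  -- padding (2B)
16..20  id  (4B, 4-aligned)
20..64  team  (44B, 4-aligned)
64..72  vy  (8B, 4-aligned)
sizeof = 72, alignof = 4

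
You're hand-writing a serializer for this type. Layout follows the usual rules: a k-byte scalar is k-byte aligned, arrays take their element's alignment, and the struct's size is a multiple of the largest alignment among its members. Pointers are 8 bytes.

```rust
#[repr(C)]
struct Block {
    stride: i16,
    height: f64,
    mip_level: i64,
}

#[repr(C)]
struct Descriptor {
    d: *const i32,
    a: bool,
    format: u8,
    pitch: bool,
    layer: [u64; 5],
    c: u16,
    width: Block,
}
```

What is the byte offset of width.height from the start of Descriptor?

72

Block: @0: stride [2B, align 2] → 2; +6 pad (align 8); @8: height [8B, align 8] → 16; @16: mip_level [8B, align 8] → 24; size 24, align 8
@0: d [8B, align 8] → 8
@8: a [1B, align 1] → 9
@9: format [1B, align 1] → 10
@10: pitch [1B, align 1] → 11
+5 pad (align 8)
@16: layer [40B, align 8] → 56
@56: c [2B, align 2] → 58
+6 pad (align 8)
@64: width [24B, align 8] → 88
within Block: height at 8
64 + 8 = 72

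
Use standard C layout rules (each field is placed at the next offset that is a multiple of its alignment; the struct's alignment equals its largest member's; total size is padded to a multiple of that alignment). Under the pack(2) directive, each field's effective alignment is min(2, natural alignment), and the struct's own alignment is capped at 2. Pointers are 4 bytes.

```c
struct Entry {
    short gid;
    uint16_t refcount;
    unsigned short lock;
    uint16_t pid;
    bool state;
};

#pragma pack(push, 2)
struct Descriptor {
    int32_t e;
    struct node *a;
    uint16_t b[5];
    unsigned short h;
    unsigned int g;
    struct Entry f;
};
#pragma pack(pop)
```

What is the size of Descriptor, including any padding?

Entry: gid at 0 (size 2, align 2) → ends 2; refcount at 2 (size 2, align 2) → ends 4; lock at 4 (size 2, align 2) → ends 6; pid at 6 (size 2, align 2) → ends 8; state at 8 (size 1, align 1) → ends 9; tail pad 1 to reach multiple of 2; total 10 bytes, alignment 2
e at 0 (size 4, align 2) → ends 4
a at 4 (size 4, align 2) → ends 8
b at 8 (size 10, align 2) → ends 18
h at 18 (size 2, align 2) → ends 20
g at 20 (size 4, align 2) → ends 24
f at 24 (size 10, align 2) → ends 34
total 34 bytes, alignment 2

34 bytes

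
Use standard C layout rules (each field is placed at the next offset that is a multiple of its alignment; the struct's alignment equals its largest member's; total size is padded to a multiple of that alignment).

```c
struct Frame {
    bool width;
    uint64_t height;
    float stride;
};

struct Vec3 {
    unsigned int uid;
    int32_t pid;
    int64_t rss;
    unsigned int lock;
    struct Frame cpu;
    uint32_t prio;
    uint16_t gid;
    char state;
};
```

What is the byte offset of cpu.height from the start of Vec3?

Frame: width at 0 (size 1, align 1) → ends 1; pad 7 to align 8 for height; height at 8 (size 8, align 8) → ends 16; stride at 16 (size 4, align 4) → ends 20; tail pad 4 to reach multiple of 8; total 24 bytes, alignment 8
uid at 0 (size 4, align 4) → ends 4
pid at 4 (size 4, align 4) → ends 8
rss at 8 (size 8, align 8) → ends 16
lock at 16 (size 4, align 4) → ends 20
pad 4 to align 8 for cpu
cpu at 24 (size 24, align 8) → ends 48
within Frame: height at 8
24 + 8 = 32

32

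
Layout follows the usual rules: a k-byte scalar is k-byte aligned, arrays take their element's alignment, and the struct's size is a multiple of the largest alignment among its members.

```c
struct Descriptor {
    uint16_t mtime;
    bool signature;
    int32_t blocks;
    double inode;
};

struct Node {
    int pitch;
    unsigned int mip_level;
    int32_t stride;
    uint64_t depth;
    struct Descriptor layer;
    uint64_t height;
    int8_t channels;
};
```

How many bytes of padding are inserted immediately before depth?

Descriptor: mtime at 0 (size 2, align 2) → ends 2; signature at 2 (size 1, align 1) → ends 3; pad 1 to align 4 for blocks; blocks at 4 (size 4, align 4) → ends 8; inode at 8 (size 8, align 8) → ends 16; total 16 bytes, alignment 8
pitch at 0 (size 4, align 4) → ends 4
mip_level at 4 (size 4, align 4) → ends 8
stride at 8 (size 4, align 4) → ends 12
pad 4 to align 8 for depth
depth at 16 (size 8, align 8) → ends 24

4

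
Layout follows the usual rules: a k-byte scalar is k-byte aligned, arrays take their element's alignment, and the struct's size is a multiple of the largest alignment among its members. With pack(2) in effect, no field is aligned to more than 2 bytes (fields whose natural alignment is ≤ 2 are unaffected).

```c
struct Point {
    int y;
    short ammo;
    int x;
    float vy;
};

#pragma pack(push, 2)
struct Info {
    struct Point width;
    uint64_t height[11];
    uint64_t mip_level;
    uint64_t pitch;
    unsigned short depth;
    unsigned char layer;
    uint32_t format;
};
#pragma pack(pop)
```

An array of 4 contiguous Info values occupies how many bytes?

512

Point: 0..4  y  (4B, 4-aligned); 4..6  ammo  (2B, 2-aligned); 6..8  -- padding (2B); 8..12  x  (4B, 4-aligned); 12..16  vy  (4B, 4-aligned); sizeof = 16, alignof = 4
0..16  width  (16B, 2-aligned)
16..104  height  (88B, 2-aligned)
104..112  mip_level  (8B, 2-aligned)
112..120  pitch  (8B, 2-aligned)
120..122  depth  (2B, 2-aligned)
122..123  layer  (1B, 1-aligned)
123..124  -- padding (1B)
124..128  format  (4B, 2-aligned)
sizeof = 128, alignof = 2
array of 4: 4 × 128 = 512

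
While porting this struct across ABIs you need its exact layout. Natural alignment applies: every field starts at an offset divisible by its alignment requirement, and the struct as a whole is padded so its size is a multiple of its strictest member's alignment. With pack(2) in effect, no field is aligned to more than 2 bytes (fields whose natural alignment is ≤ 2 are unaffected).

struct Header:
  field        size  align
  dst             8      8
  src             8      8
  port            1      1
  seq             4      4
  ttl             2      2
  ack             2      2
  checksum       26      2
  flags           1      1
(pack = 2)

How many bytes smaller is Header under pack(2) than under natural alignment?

2

natural layout:
  @0: dst [8B, align 8] → 8
  @8: src [8B, align 8] → 16
  @16: port [1B, align 1] → 17
  +3 pad (align 4)
  @20: seq [4B, align 4] → 24
  @24: ttl [2B, align 2] → 26
  @26: ack [2B, align 2] → 28
  @28: checksum [26B, align 2] → 54
  @54: flags [1B, align 1] → 55
  +1 tail pad (align 8)
  size 56, align 8
packed(2) layout:
  @0: dst [8B, align 2] → 8
  @8: src [8B, align 2] → 16
  @16: port [1B, align 1] → 17
  +1 pad (align 2)
  @18: seq [4B, align 2] → 22
  @22: ttl [2B, align 2] → 24
  @24: ack [2B, align 2] → 26
  @26: checksum [26B, align 2] → 52
  @52: flags [1B, align 1] → 53
  +1 tail pad (align 2)
  size 54, align 2
56 − 54 = 2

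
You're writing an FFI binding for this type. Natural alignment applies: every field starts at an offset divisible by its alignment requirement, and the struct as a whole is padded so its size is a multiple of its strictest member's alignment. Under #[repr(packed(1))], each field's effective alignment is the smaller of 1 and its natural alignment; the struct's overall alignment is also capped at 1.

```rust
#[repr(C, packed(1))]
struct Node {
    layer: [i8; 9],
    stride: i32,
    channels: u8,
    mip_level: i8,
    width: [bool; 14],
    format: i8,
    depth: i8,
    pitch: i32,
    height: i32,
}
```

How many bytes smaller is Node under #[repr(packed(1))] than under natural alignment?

natural layout:
  layer at 0 (size 9, align 1) → ends 9
  pad 3 to align 4 for stride
  stride at 12 (size 4, align 4) → ends 16
  channels at 16 (size 1, align 1) → ends 17
  mip_level at 17 (size 1, align 1) → ends 18
  width at 18 (size 14, align 1) → ends 32
  format at 32 (size 1, align 1) → ends 33
  depth at 33 (size 1, align 1) → ends 34
  pad 2 to align 4 for pitch
  pitch at 36 (size 4, align 4) → ends 40
  height at 40 (size 4, align 4) → ends 44
  total 44 bytes, alignment 4
packed(1) layout:
  layer at 0 (size 9, align 1) → ends 9
  stride at 9 (size 4, align 1) → ends 13
  channels at 13 (size 1, align 1) → ends 14
  mip_level at 14 (size 1, align 1) → ends 15
  width at 15 (size 14, align 1) → ends 29
  format at 29 (size 1, align 1) → ends 30
  depth at 30 (size 1, align 1) → ends 31
  pitch at 31 (size 4, align 1) → ends 35
  height at 35 (size 4, align 1) → ends 39
  total 39 bytes, alignment 1
44 − 39 = 5

5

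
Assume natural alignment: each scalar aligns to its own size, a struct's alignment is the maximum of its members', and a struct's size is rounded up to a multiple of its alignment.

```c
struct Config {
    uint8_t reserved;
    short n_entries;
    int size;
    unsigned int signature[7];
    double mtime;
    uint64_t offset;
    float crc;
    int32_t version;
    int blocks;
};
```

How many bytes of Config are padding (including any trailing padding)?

0..1  reserved  (1B, 1-aligned)
1..2  -- padding (1B)
2..4  n_entries  (2B, 2-aligned)
4..8  size  (4B, 4-aligned)
8..36  signature  (28B, 4-aligned)
36..40  -- padding (4B)
40..48  mtime  (8B, 8-aligned)
48..56  offset  (8B, 8-aligned)
56..60  crc  (4B, 4-aligned)
60..64  version  (4B, 4-aligned)
64..68  blocks  (4B, 4-aligned)
68..72  -- tail padding (4B)
sizeof = 72, alignof = 8
data bytes 63, size 72 → padding 9

9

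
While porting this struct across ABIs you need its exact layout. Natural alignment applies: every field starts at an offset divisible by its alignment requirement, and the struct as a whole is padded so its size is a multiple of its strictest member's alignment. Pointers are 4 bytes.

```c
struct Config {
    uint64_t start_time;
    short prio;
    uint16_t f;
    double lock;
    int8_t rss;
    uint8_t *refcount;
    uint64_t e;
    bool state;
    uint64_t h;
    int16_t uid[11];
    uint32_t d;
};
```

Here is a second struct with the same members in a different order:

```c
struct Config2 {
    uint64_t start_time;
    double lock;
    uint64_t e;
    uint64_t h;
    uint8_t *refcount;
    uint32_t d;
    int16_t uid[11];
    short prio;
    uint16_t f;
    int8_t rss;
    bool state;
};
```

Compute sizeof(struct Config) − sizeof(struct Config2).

16

@0: start_time [8B, align 8] → 8
@8: prio [2B, align 2] → 10
@10: f [2B, align 2] → 12
+4 pad (align 8)
@16: lock [8B, align 8] → 24
@24: rss [1B, align 1] → 25
+3 pad (align 4)
@28: refcount [4B, align 4] → 32
@32: e [8B, align 8] → 40
@40: state [1B, align 1] → 41
+7 pad (align 8)
@48: h [8B, align 8] → 56
@56: uid [22B, align 2] → 78
+2 pad (align 4)
@80: d [4B, align 4] → 84
+4 tail pad (align 8)
size 88, align 8
— Config2 —
@0: start_time [8B, align 8] → 8
@8: lock [8B, align 8] → 16
@16: e [8B, align 8] → 24
@24: h [8B, align 8] → 32
@32: refcount [4B, align 4] → 36
@36: d [4B, align 4] → 40
@40: uid [22B, align 2] → 62
@62: prio [2B, align 2] → 64
@64: f [2B, align 2] → 66
@66: rss [1B, align 1] → 67
@67: state [1B, align 1] → 68
+4 tail pad (align 8)
size 72, align 8
88 − 72 = 16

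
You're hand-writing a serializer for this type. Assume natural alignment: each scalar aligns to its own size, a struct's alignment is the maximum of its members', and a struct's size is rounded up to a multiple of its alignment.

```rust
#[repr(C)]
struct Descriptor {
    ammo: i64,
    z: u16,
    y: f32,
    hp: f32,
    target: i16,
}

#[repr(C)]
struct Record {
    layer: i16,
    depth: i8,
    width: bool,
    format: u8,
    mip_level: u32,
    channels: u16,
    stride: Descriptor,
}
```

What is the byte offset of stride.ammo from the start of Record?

Descriptor: 0..8  ammo  (8B, 8-aligned); 8..10  z  (2B, 2-aligned); 10..12  -- padding (2B); 12..16  y  (4B, 4-aligned); 16..20  hp  (4B, 4-aligned); 20..22  target  (2B, 2-aligned); 22..24  -- tail padding (2B); sizeof = 24, alignof = 8
0..2  layer  (2B, 2-aligned)
2..3  depth  (1B, 1-aligned)
3..4  width  (1B, 1-aligned)
4..5  format  (1B, 1-aligned)
5..8  -- padding (3B)
8..12  mip_level  (4B, 4-aligned)
12..14  channels  (2B, 2-aligned)
14..16  -- padding (2B)
16..40  stride  (24B, 8-aligned)
within Descriptor: ammo at 0
16 + 0 = 16

16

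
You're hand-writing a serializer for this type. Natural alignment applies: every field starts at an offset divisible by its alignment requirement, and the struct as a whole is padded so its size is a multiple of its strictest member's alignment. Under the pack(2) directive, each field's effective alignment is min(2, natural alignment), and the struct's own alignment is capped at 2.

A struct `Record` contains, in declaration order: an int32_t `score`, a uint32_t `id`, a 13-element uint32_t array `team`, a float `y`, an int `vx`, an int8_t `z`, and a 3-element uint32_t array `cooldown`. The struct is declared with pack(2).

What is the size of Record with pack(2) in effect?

@0: score [4B, align 2] → 4
@4: id [4B, align 2] → 8
@8: team [52B, align 2] → 60
@60: y [4B, align 2] → 64
@64: vx [4B, align 2] → 68
@68: z [1B, align 1] → 69
+1 pad (align 2)
@70: cooldown [12B, align 2] → 82
size 82, align 2

82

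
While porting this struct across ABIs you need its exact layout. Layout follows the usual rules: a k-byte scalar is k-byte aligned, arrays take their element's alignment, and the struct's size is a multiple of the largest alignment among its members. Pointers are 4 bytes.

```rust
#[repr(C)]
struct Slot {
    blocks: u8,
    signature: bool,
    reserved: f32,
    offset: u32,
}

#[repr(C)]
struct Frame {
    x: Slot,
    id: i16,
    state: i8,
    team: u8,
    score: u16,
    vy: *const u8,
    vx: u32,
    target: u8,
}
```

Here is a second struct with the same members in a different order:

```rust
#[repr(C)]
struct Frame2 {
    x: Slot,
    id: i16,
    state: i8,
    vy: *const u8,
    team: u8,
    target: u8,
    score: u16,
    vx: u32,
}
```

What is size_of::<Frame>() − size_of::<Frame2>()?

Slot: @0: blocks [1B, align 1] → 1; @1: signature [1B, align 1] → 2; +2 pad (align 4); @4: reserved [4B, align 4] → 8; @8: offset [4B, align 4] → 12; size 12, align 4
@0: x [12B, align 4] → 12
@12: id [2B, align 2] → 14
@14: state [1B, align 1] → 15
@15: team [1B, align 1] → 16
@16: score [2B, align 2] → 18
+2 pad (align 4)
@20: vy [4B, align 4] → 24
@24: vx [4B, align 4] → 28
@28: target [1B, align 1] → 29
+3 tail pad (align 4)
size 32, align 4
— Frame2 —
@0: x [12B, align 4] → 12
@12: id [2B, align 2] → 14
@14: state [1B, align 1] → 15
+1 pad (align 4)
@16: vy [4B, align 4] → 20
@20: team [1B, align 1] → 21
@21: target [1B, align 1] → 22
@22: score [2B, align 2] → 24
@24: vx [4B, align 4] → 28
size 28, align 4
32 − 28 = 4

4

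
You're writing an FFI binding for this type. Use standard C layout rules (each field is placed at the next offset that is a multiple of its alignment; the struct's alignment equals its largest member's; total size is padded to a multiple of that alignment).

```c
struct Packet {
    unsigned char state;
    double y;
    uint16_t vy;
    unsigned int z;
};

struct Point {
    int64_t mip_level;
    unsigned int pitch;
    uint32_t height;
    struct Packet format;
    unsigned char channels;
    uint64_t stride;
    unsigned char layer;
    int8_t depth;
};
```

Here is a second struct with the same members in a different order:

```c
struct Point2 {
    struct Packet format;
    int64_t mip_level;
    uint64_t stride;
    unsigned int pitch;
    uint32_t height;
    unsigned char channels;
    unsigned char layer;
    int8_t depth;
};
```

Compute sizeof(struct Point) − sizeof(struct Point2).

8

Packet: 0..1  state  (1B, 1-aligned); 1..8  -- padding (7B); 8..16  y  (8B, 8-aligned); 16..18  vy  (2B, 2-aligned); 18..20  -- padding (2B); 20..24  z  (4B, 4-aligned); sizeof = 24, alignof = 8
0..8  mip_level  (8B, 8-aligned)
8..12  pitch  (4B, 4-aligned)
12..16  height  (4B, 4-aligned)
16..40  format  (24B, 8-aligned)
40..41  channels  (1B, 1-aligned)
41..48  -- padding (7B)
48..56  stride  (8B, 8-aligned)
56..57  layer  (1B, 1-aligned)
57..58  depth  (1B, 1-aligned)
58..64  -- tail padding (6B)
sizeof = 64, alignof = 8
— Point2 —
0..24  format  (24B, 8-aligned)
24..32  mip_level  (8B, 8-aligned)
32..40  stride  (8B, 8-aligned)
40..44  pitch  (4B, 4-aligned)
44..48  height  (4B, 4-aligned)
48..49  channels  (1B, 1-aligned)
49..50  layer  (1B, 1-aligned)
50..51  depth  (1B, 1-aligned)
51..56  -- tail padding (5B)
sizeof = 56, alignof = 8
64 − 56 = 8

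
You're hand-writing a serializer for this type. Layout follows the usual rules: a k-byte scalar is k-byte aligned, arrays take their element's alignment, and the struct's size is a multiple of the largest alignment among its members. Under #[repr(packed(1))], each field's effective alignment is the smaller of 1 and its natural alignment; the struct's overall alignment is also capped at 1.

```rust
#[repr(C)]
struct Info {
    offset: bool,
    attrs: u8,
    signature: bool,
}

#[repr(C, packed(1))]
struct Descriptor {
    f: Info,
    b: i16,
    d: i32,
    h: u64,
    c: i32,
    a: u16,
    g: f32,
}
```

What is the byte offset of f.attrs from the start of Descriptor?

Info: 0..1  offset  (1B, 1-aligned); 1..2  attrs  (1B, 1-aligned); 2..3  signature  (1B, 1-aligned); sizeof = 3, alignof = 1
0..3  f  (3B, 1-aligned)
within Info: attrs at 1
0 + 1 = 1

1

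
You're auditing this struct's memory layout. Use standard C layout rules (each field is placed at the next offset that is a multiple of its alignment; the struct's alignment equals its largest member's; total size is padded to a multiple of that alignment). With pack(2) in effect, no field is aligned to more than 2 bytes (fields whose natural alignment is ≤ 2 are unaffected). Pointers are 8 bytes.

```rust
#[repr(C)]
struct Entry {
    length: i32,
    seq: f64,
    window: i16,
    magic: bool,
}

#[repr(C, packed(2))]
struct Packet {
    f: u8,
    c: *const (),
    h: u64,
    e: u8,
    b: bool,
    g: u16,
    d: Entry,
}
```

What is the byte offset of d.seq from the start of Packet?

Entry: length at 0 (size 4, align 4) → ends 4; pad 4 to align 8 for seq; seq at 8 (size 8, align 8) → ends 16; window at 16 (size 2, align 2) → ends 18; magic at 18 (size 1, align 1) → ends 19; tail pad 5 to reach multiple of 8; total 24 bytes, alignment 8
f at 0 (size 1, align 1) → ends 1
pad 1 to align 2 for c
c at 2 (size 8, align 2) → ends 10
h at 10 (size 8, align 2) → ends 18
e at 18 (size 1, align 1) → ends 19
b at 19 (size 1, align 1) → ends 20
g at 20 (size 2, align 2) → ends 22
d at 22 (size 24, align 2) → ends 46
within Entry: seq at 8
22 + 8 = 30

30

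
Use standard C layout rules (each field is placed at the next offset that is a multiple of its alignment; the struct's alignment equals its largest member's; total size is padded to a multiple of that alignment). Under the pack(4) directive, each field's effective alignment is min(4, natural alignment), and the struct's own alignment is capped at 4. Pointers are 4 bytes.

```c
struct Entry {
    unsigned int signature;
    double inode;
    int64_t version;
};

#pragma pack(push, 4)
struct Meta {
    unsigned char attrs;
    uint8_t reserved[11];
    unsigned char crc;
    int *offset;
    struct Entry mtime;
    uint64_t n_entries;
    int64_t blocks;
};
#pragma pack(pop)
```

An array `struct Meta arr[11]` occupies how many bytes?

Entry: signature at 0 (size 4, align 4) → ends 4; pad 4 to align 8 for inode; inode at 8 (size 8, align 8) → ends 16; version at 16 (size 8, align 8) → ends 24; total 24 bytes, alignment 8
attrs at 0 (size 1, align 1) → ends 1
reserved at 1 (size 11, align 1) → ends 12
crc at 12 (size 1, align 1) → ends 13
pad 3 to align 4 for offset
offset at 16 (size 4, align 4) → ends 20
mtime at 20 (size 24, align 4) → ends 44
n_entries at 44 (size 8, align 4) → ends 52
blocks at 52 (size 8, align 4) → ends 60
total 60 bytes, alignment 4
array of 11: 11 × 60 = 660

660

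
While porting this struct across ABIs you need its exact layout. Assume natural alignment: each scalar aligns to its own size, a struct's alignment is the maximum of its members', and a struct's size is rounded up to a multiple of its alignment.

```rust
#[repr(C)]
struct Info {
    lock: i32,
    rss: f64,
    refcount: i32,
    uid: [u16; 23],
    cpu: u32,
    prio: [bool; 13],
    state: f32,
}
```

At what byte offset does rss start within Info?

8

lock at 0 (size 4, align 4) → ends 4
pad 4 to align 8 for rss
rss at 8 (size 8, align 8) → ends 16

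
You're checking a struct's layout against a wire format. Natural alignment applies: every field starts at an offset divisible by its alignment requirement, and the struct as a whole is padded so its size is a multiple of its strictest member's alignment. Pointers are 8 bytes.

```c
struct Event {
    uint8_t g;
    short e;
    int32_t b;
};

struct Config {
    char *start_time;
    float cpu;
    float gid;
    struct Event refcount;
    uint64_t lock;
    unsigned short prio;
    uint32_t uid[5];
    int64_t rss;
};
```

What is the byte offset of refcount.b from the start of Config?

Event: 0..1  g  (1B, 1-aligned); 1..2  -- padding (1B); 2..4  e  (2B, 2-aligned); 4..8  b  (4B, 4-aligned); sizeof = 8, alignof = 4
0..8  start_time  (8B, 8-aligned)
8..12  cpu  (4B, 4-aligned)
12..16  gid  (4B, 4-aligned)
16..24  refcount  (8B, 4-aligned)
within Event: b at 4
16 + 4 = 20

20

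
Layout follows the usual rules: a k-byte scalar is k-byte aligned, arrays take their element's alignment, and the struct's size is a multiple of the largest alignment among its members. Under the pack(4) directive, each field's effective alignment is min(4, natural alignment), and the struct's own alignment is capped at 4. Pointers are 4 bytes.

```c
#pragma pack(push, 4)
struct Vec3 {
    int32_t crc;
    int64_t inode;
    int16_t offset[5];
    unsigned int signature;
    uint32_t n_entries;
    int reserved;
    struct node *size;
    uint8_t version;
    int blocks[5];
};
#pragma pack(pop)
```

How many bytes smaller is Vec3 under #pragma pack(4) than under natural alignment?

natural layout:
  0..4  crc  (4B, 4-aligned)
  4..8  -- padding (4B)
  8..16  inode  (8B, 8-aligned)
  16..26  offset  (10B, 2-aligned)
  26..28  -- padding (2B)
  28..32  signature  (4B, 4-aligned)
  32..36  n_entries  (4B, 4-aligned)
  36..40  reserved  (4B, 4-aligned)
  40..44  size  (4B, 4-aligned)
  44..45  version  (1B, 1-aligned)
  45..48  -- padding (3B)
  48..68  blocks  (20B, 4-aligned)
  68..72  -- tail padding (4B)
  sizeof = 72, alignof = 8
packed(4) layout:
  0..4  crc  (4B, 4-aligned)
  4..12  inode  (8B, 4-aligned)
  12..22  offset  (10B, 2-aligned)
  22..24  -- padding (2B)
  24..28  signature  (4B, 4-aligned)
  28..32  n_entries  (4B, 4-aligned)
  32..36  reserved  (4B, 4-aligned)
  36..40  size  (4B, 4-aligned)
  40..41  version  (1B, 1-aligned)
  41..44  -- padding (3B)
  44..64  blocks  (20B, 4-aligned)
  sizeof = 64, alignof = 4
72 − 64 = 8

8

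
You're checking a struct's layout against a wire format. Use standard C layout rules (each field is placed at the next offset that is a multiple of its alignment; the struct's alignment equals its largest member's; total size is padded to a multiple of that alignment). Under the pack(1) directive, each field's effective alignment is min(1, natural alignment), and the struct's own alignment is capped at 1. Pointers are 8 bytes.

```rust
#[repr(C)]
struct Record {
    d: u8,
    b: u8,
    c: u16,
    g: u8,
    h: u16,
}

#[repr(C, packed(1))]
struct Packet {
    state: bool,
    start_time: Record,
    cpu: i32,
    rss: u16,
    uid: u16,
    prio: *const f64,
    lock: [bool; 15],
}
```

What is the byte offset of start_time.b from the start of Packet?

Record: @0: d [1B, align 1] → 1; @1: b [1B, align 1] → 2; @2: c [2B, align 2] → 4; @4: g [1B, align 1] → 5; +1 pad (align 2); @6: h [2B, align 2] → 8; size 8, align 2
@0: state [1B, align 1] → 1
@1: start_time [8B, align 1] → 9
within Record: b at 1
1 + 1 = 2

2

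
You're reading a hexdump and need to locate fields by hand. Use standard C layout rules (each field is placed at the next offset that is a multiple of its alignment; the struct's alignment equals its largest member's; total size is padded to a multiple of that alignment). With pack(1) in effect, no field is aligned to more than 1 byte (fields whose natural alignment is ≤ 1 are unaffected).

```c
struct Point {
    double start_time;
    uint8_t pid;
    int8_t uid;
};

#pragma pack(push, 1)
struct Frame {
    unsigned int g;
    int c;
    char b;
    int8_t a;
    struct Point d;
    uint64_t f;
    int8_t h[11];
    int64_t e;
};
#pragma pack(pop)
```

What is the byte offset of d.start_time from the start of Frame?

10

Point: 0..8  start_time  (8B, 8-aligned); 8..9  pid  (1B, 1-aligned); 9..10  uid  (1B, 1-aligned); 10..16  -- tail padding (6B); sizeof = 16, alignof = 8
0..4  g  (4B, 1-aligned)
4..8  c  (4B, 1-aligned)
8..9  b  (1B, 1-aligned)
9..10  a  (1B, 1-aligned)
10..26  d  (16B, 1-aligned)
within Point: start_time at 0
10 + 0 = 10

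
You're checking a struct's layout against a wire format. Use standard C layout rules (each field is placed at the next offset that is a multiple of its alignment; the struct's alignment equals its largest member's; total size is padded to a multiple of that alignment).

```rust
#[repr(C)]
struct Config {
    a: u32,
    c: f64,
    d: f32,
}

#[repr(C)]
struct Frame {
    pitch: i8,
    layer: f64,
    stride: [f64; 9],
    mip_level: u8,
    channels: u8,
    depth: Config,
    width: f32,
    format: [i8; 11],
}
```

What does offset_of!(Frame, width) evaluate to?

120

Config: 0..4  a  (4B, 4-aligned); 4..8  -- padding (4B); 8..16  c  (8B, 8-aligned); 16..20  d  (4B, 4-aligned); 20..24  -- tail padding (4B); sizeof = 24, alignof = 8
0..1  pitch  (1B, 1-aligned)
1..8  -- padding (7B)
8..16  layer  (8B, 8-aligned)
16..88  stride  (72B, 8-aligned)
88..89  mip_level  (1B, 1-aligned)
89..90  channels  (1B, 1-aligned)
90..96  -- padding (6B)
96..120  depth  (24B, 8-aligned)
120..124  width  (4B, 4-aligned)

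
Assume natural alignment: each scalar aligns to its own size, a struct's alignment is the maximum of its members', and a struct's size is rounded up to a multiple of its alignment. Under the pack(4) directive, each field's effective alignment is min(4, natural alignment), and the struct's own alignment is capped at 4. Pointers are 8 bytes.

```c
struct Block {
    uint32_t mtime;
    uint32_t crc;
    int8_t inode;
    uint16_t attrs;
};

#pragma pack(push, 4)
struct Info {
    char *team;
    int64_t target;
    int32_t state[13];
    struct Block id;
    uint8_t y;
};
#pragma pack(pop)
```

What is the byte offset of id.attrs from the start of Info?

Block: @0: mtime [4B, align 4] → 4; @4: crc [4B, align 4] → 8; @8: inode [1B, align 1] → 9; +1 pad (align 2); @10: attrs [2B, align 2] → 12; size 12, align 4
@0: team [8B, align 4] → 8
@8: target [8B, align 4] → 16
@16: state [52B, align 4] → 68
@68: id [12B, align 4] → 80
within Block: attrs at 10
68 + 10 = 78

78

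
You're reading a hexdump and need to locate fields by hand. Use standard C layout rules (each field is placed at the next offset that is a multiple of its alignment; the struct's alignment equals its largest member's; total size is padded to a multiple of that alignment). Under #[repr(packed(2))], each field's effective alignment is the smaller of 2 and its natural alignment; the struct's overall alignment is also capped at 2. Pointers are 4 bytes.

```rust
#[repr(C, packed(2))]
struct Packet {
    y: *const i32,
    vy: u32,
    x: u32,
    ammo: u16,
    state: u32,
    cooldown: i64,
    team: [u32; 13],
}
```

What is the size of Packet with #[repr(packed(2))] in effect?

0..4  y  (4B, 2-aligned)
4..8  vy  (4B, 2-aligned)
8..12  x  (4B, 2-aligned)
12..14  ammo  (2B, 2-aligned)
14..18  state  (4B, 2-aligned)
18..26  cooldown  (8B, 2-aligned)
26..78  team  (52B, 2-aligned)
sizeof = 78, alignof = 2

78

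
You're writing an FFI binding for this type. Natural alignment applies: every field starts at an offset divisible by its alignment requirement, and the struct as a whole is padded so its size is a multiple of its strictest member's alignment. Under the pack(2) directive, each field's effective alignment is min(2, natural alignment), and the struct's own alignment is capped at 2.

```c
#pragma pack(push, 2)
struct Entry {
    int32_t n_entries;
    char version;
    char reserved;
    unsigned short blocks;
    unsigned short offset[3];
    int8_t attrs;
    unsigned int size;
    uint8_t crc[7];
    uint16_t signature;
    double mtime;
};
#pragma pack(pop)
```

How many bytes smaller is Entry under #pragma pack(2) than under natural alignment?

natural layout:
  n_entries at 0 (size 4, align 4) → ends 4
  version at 4 (size 1, align 1) → ends 5
  reserved at 5 (size 1, align 1) → ends 6
  blocks at 6 (size 2, align 2) → ends 8
  offset at 8 (size 6, align 2) → ends 14
  attrs at 14 (size 1, align 1) → ends 15
  pad 1 to align 4 for size
  size at 16 (size 4, align 4) → ends 20
  crc at 20 (size 7, align 1) → ends 27
  pad 1 to align 2 for signature
  signature at 28 (size 2, align 2) → ends 30
  pad 2 to align 8 for mtime
  mtime at 32 (size 8, align 8) → ends 40
  total 40 bytes, alignment 8
packed(2) layout:
  n_entries at 0 (size 4, align 2) → ends 4
  version at 4 (size 1, align 1) → ends 5
  reserved at 5 (size 1, align 1) → ends 6
  blocks at 6 (size 2, align 2) → ends 8
  offset at 8 (size 6, align 2) → ends 14
  attrs at 14 (size 1, align 1) → ends 15
  pad 1 to align 2 for size
  size at 16 (size 4, align 2) → ends 20
  crc at 20 (size 7, align 1) → ends 27
  pad 1 to align 2 for signature
  signature at 28 (size 2, align 2) → ends 30
  mtime at 30 (size 8, align 2) → ends 38
  total 38 bytes, alignment 2
40 − 38 = 2

2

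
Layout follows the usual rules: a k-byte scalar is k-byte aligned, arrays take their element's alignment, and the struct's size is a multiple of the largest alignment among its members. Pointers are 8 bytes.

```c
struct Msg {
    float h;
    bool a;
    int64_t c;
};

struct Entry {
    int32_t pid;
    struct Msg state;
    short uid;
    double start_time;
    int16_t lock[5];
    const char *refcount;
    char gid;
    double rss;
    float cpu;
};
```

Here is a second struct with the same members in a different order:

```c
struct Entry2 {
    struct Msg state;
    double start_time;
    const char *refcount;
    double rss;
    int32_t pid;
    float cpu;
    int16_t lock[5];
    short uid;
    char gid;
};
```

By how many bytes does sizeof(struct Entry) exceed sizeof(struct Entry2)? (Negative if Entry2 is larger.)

24

Msg: h at 0 (size 4, align 4) → ends 4; a at 4 (size 1, align 1) → ends 5; pad 3 to align 8 for c; c at 8 (size 8, align 8) → ends 16; total 16 bytes, alignment 8
pid at 0 (size 4, align 4) → ends 4
pad 4 to align 8 for state
state at 8 (size 16, align 8) → ends 24
uid at 24 (size 2, align 2) → ends 26
pad 6 to align 8 for start_time
start_time at 32 (size 8, align 8) → ends 40
lock at 40 (size 10, align 2) → ends 50
pad 6 to align 8 for refcount
refcount at 56 (size 8, align 8) → ends 64
gid at 64 (size 1, align 1) → ends 65
pad 7 to align 8 for rss
rss at 72 (size 8, align 8) → ends 80
cpu at 80 (size 4, align 4) → ends 84
tail pad 4 to reach multiple of 8
total 88 bytes, alignment 8
— Entry2 —
state at 0 (size 16, align 8) → ends 16
start_time at 16 (size 8, align 8) → ends 24
refcount at 24 (size 8, align 8) → ends 32
rss at 32 (size 8, align 8) → ends 40
pid at 40 (size 4, align 4) → ends 44
cpu at 44 (size 4, align 4) → ends 48
lock at 48 (size 10, align 2) → ends 58
uid at 58 (size 2, align 2) → ends 60
gid at 60 (size 1, align 1) → ends 61
tail pad 3 to reach multiple of 8
total 64 bytes, alignment 8
88 − 64 = 24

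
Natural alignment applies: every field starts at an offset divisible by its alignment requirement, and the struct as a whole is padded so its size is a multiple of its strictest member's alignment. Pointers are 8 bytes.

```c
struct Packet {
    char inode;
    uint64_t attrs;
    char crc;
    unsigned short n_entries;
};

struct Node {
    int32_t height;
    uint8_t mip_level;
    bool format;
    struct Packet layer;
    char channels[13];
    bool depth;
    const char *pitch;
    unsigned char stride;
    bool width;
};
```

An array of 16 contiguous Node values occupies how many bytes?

Packet: @0: inode [1B, align 1] → 1; +7 pad (align 8); @8: attrs [8B, align 8] → 16; @16: crc [1B, align 1] → 17; +1 pad (align 2); @18: n_entries [2B, align 2] → 20; +4 tail pad (align 8); size 24, align 8
@0: height [4B, align 4] → 4
@4: mip_level [1B, align 1] → 5
@5: format [1B, align 1] → 6
+2 pad (align 8)
@8: layer [24B, align 8] → 32
@32: channels [13B, align 1] → 45
@45: depth [1B, align 1] → 46
+2 pad (align 8)
@48: pitch [8B, align 8] → 56
@56: stride [1B, align 1] → 57
@57: width [1B, align 1] → 58
+6 tail pad (align 8)
size 64, align 8
array of 16: 16 × 64 = 1024

1024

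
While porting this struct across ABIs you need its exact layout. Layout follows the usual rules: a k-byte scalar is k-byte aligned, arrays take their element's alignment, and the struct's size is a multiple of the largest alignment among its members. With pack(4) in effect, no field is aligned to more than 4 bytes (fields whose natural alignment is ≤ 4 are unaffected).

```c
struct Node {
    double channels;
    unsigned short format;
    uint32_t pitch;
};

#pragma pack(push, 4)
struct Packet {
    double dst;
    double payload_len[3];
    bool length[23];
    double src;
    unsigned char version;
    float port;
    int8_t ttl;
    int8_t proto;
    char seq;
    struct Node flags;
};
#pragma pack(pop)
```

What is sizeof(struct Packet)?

92

Node: @0: channels [8B, align 8] → 8; @8: format [2B, align 2] → 10; +2 pad (align 4); @12: pitch [4B, align 4] → 16; size 16, align 8
@0: dst [8B, align 4] → 8
@8: payload_len [24B, align 4] → 32
@32: length [23B, align 1] → 55
+1 pad (align 4)
@56: src [8B, align 4] → 64
@64: version [1B, align 1] → 65
+3 pad (align 4)
@68: port [4B, align 4] → 72
@72: ttl [1B, align 1] → 73
@73: proto [1B, align 1] → 74
@74: seq [1B, align 1] → 75
+1 pad (align 4)
@76: flags [16B, align 4] → 92
size 92, align 4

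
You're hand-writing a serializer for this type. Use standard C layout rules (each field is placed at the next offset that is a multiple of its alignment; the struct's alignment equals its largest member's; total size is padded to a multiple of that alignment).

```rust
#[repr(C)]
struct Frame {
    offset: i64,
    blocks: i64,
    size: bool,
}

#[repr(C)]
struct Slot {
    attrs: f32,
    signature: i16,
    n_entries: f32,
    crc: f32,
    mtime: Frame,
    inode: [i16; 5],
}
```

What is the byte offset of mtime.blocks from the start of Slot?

Frame: offset at 0 (size 8, align 8) → ends 8; blocks at 8 (size 8, align 8) → ends 16; size at 16 (size 1, align 1) → ends 17; tail pad 7 to reach multiple of 8; total 24 bytes, alignment 8
attrs at 0 (size 4, align 4) → ends 4
signature at 4 (size 2, align 2) → ends 6
pad 2 to align 4 for n_entries
n_entries at 8 (size 4, align 4) → ends 12
crc at 12 (size 4, align 4) → ends 16
mtime at 16 (size 24, align 8) → ends 40
within Frame: blocks at 8
16 + 8 = 24

24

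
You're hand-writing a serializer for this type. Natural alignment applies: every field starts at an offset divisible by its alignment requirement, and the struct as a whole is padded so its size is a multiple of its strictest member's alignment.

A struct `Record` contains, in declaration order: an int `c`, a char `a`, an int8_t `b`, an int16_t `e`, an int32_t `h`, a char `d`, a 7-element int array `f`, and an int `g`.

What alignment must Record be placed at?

member alignments: c=4, a=1, b=1, e=2, h=4, d=1, f=4, g=4
max = 4

4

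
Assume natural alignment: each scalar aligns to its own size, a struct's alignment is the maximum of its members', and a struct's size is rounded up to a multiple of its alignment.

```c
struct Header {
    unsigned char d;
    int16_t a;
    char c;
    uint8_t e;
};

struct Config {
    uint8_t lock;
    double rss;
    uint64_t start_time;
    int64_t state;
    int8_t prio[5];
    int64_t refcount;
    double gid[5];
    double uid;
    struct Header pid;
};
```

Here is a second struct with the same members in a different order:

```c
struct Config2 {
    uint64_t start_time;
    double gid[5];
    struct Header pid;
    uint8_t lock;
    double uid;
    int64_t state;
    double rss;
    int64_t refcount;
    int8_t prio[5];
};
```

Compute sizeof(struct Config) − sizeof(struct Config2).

Header: d at 0 (size 1, align 1) → ends 1; pad 1 to align 2 for a; a at 2 (size 2, align 2) → ends 4; c at 4 (size 1, align 1) → ends 5; e at 5 (size 1, align 1) → ends 6; total 6 bytes, alignment 2
lock at 0 (size 1, align 1) → ends 1
pad 7 to align 8 for rss
rss at 8 (size 8, align 8) → ends 16
start_time at 16 (size 8, align 8) → ends 24
state at 24 (size 8, align 8) → ends 32
prio at 32 (size 5, align 1) → ends 37
pad 3 to align 8 for refcount
refcount at 40 (size 8, align 8) → ends 48
gid at 48 (size 40, align 8) → ends 88
uid at 88 (size 8, align 8) → ends 96
pid at 96 (size 6, align 2) → ends 102
tail pad 2 to reach multiple of 8
total 104 bytes, alignment 8
— Config2 —
start_time at 0 (size 8, align 8) → ends 8
gid at 8 (size 40, align 8) → ends 48
pid at 48 (size 6, align 2) → ends 54
lock at 54 (size 1, align 1) → ends 55
pad 1 to align 8 for uid
uid at 56 (size 8, align 8) → ends 64
state at 64 (size 8, align 8) → ends 72
rss at 72 (size 8, align 8) → ends 80
refcount at 80 (size 8, align 8) → ends 88
prio at 88 (size 5, align 1) → ends 93
tail pad 3 to reach multiple of 8
total 96 bytes, alignment 8
104 − 96 = 8

8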